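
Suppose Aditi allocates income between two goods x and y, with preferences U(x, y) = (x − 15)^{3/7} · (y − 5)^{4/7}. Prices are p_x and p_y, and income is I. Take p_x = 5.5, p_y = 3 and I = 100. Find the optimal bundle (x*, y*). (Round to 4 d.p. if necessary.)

x* = 15.1948, y* = 5.4762

MRS = (3/4)·(y−5)/(x−15). Tangency with p_x/p_y gives y−5 = (4/3)·(p_x/p_y)·(x−15).
Substituting into the budget: x* = 15 + 3/7·(I − 15·p_x − 5·p_y)/p_x, and y* = 5 + 4/7·(…)/p_y.
Discretionary income = 100 − 15·5.5 − 5·3 = 2.5; x* = 15 + 3/7·2.5/5.5 = 15.1948; y* = 5 + 4/7·2.5/3 = 5.4762.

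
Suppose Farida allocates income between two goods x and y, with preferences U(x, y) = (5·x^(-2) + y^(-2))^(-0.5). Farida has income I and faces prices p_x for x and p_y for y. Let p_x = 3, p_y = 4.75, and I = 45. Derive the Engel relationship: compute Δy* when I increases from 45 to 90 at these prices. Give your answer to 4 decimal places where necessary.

Δy* = 4.1942

Substitute y = (y/x)·x into the budget: x* = I/(p_x + p_y·(y/x)).
Numerically y/x = 0.501748, so x* = 45/(3 + 4.75·0.501748) = 8.3592 and y* = 0.501748·8.3592 = 4.1942.
At I' = 90: y* = 8.3884. Change: 8.3884 − 4.1942 = 4.1942.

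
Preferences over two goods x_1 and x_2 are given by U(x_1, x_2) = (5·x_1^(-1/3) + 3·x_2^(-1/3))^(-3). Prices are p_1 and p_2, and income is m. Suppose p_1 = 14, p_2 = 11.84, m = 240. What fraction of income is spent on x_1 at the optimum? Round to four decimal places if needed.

MU_x_1 ∝ 5·x_1^(-4/3), MU_x_2 ∝ 3·x_2^(-4/3), so MRS = (5/3)·(x_2/x_1)^(4/3) = p_1/p_2.
Hence x_2/x_1 = ((3/5)·p_1/p_2)^(1/(4/3)), i.e. raised to the 0.75 power.
With the ratio pinned down, the budget gives x_1* = m/(p_1 + p_2·(x_2/x_1)) and x_2* = (x_2/x_1)·x_1*.
Numerically x_2/x_1 = 0.773029, so x_1* = 240/(14 + 11.84·0.773029) = 10.366 and x_2* = 0.773029·10.366 = 8.0132.
Expenditure on x_1: 14·10.366 = 145.1237; share = 0.6047.

share on x_1 = 0.6047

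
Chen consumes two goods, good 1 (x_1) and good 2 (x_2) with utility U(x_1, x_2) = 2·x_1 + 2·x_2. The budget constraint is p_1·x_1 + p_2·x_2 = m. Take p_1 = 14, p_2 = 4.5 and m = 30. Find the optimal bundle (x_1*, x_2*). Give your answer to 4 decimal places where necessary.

x_1* = 0, x_2* = 6.6667

x_2 gives more utility per dollar, so spend all income on x_2: x_2* = m/p_2, x_1* = 0.
Numerically: x_1* = 0, x_2* = 6.6667.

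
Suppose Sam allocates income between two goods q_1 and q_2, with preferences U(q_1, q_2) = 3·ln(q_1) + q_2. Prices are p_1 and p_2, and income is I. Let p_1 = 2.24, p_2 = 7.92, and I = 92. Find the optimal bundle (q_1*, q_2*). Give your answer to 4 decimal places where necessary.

MU_q_1 = 3/q_1, MU_q_2 = 1. Tangency: 3/q_1 = p_1/p_2.
So q_1*(p_1,p_2) = 3·p_2/p_1, independent of income; and q_2* = (I − 3·p_2)/p_2.
At the given prices: q_1* = 3·7.92/2.24 = 10.6071, and q_2* = 8.6162.

q_1* = 10.6071, q_2* = 8.6162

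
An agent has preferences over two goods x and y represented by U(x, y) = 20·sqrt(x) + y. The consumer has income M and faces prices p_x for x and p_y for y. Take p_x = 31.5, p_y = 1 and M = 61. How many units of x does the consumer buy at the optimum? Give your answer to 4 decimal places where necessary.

x* = 0.1008

Set MRS = p_x/p_y: 10·x^(−1/2) = p_x/p_y.
Solve: √x = 10·p_y/p_x, so x*(p_x,p_y) = (10·p_y/p_x)², and y* = (M − p_x·x*)/p_y.
Plugging in: x* = (10·1/31.5)² = 0.1008.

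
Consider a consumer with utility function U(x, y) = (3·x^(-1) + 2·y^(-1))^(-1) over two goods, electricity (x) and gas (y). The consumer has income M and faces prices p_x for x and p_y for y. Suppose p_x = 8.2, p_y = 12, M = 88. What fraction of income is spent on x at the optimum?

share on x = 0.5031

From the CES first-order condition, (3/2)·(y/x)^(2) = p_x/p_y.
Solve for the ratio: y/x = [(2/3)·p_x/p_y]^(0.5).
With the ratio pinned down, the budget gives x* = M/(p_x + p_y·(y/x)) and y* = (y/x)·x*.
Numerically y/x = 0.674949, so x* = 88/(8.2 + 12·0.674949) = 5.399 and y* = 0.674949·5.399 = 3.644.
Expenditure on x: 8.2·5.399 = 44.2716; share = 0.5031.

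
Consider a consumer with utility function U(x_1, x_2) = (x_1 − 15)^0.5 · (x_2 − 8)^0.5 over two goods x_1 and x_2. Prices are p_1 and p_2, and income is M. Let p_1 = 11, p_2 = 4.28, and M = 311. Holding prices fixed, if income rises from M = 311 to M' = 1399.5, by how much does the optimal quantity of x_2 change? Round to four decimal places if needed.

Δx_2* = 127.1612

MRS = (x_2−8)/(x_1−15). Tangency with p_1/p_2 gives x_2−8 = (p_1/p_2)·(x_1−15).
Substituting into the budget: x_1* = 15 + 0.5·(M − 15·p_1 − 8·p_2)/p_1, and x_2* = 8 + 0.5·(…)/p_2.
Discretionary income = 311 − 15·11 − 8·4.28 = 111.76; x_2* = 8 + 0.5·111.76/4.28 = 21.0561.
At M' = 1399.5: x_2* = 148.2173. Change: 148.2173 − 21.0561 = 127.1612.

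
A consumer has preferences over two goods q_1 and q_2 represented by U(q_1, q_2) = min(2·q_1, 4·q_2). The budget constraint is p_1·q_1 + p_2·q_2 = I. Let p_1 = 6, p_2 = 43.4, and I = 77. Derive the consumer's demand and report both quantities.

Leontief preferences: the optimum is at the kink where q_1/4 = q_2/2, i.e. q_2 = (1/2)·q_1.
Budget: p_1·q_1 + p_2·(1/2)·q_1 = I, so (4·p_1 + 2·p_2)·q_1 = 4·I.
Demand: q_1*(p_1,p_2,I) = 4·I/(4·p_1 + 2·p_2), q_2* = 2·I/(4·p_1 + 2·p_2).
Here 4·6 + 2·43.4 = 110.8, giving q_1* = 2.7798 and q_2* = 1.3899.

q_1* = 2.7798, q_2* = 1.3899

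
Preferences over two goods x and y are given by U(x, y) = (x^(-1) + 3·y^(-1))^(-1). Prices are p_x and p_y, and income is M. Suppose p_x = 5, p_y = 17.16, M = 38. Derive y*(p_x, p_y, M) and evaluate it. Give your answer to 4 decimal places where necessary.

Numerically y/x = 0.934947, so x* = 38/(5 + 17.16·0.934947) = 1.8058 and y* = 0.934947·1.8058 = 1.6883.

y* = 1.6883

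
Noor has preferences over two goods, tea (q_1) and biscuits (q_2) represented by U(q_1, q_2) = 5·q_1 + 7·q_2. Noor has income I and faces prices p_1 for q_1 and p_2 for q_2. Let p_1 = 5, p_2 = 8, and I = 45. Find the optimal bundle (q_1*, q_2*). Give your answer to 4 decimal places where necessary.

q_1* = 9, q_2* = 0

Linear utility — the consumer picks whichever good has higher MU/price: 5/5 = 1 vs 7/8 = 0.875.
q_1 gives more utility per dollar, so spend all income on q_1: q_1* = I/p_1, q_2* = 0.
Numerically: q_1* = 9, q_2* = 0.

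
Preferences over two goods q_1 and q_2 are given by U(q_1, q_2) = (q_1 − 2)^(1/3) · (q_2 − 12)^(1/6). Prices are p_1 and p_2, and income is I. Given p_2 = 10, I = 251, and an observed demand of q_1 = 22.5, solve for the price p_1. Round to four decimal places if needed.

p_1 = 4

Let q_1' = q_1−2, q_2' = q_2−12. MRS = 2·q_2'/q_1' = p_1/p_2.
After buying the subsistence bundle (2, 12), a share 2/3 of the remaining income goes to q_1: q_1* = 2 + 2/3·(I − 2p_1 − 12p_2)/p_1.
Set q_1* = 22.5 in the demand function and solve for p_1: p_1 = 4.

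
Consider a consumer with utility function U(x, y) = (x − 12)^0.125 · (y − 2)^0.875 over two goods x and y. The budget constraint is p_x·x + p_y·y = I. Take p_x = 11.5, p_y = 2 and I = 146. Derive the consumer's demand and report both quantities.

x* = 12.0435, y* = 3.75

This is Cobb-Douglas in (x−12, y−2): tangency gives 0.125·p_y·(y−2) = 0.875·p_x·(x−12).
After buying the subsistence bundle (12, 2), a share 0.125 of the remaining income goes to x: x* = 12 + 0.125·(I − 12p_x − 2p_y)/p_x.
Discretionary income = 146 − 12·11.5 − 2·2 = 4; x* = 12 + 0.125·4/11.5 = 12.0435; y* = 2 + 0.875·4/2 = 3.75.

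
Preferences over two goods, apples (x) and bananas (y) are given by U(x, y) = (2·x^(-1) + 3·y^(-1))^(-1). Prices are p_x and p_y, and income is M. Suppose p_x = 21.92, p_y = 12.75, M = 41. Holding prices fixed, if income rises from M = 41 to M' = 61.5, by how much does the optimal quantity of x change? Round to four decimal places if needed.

Δx* = 0.4835

From the CES first-order condition, (2/3)·(y/x)^(2) = p_x/p_y.
Solve for the ratio: y/x = [(3/2)·p_x/p_y]^(0.5).
With the ratio pinned down, the budget gives x* = M/(p_x + p_y·(y/x)) and y* = (y/x)·x*.
Numerically y/x = 1.605872, so x* = 41/(21.92 + 12.75·1.605872) = 0.9671.
At M' = 61.5: x* = 1.4506. Change: 1.4506 − 0.9671 = 0.4835.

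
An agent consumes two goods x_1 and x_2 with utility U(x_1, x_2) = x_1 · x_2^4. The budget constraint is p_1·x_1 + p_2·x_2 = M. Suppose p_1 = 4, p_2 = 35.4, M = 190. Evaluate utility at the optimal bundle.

V = 3229.1254

Tangency: MRS = (1/4)·x_2/x_1 = p_1/p_2.
Rearranging, p_2·x_2 = 4·p_1·x_1. Substituting into the budget gives p_1·x_1·(1 + 4) = M.
Demand: x_1*(p_1,p_2,M) = 0.2·M/p_1 and x_2* = 0.8·M/p_2.
At p_1=4, p_2=35.4, M=190: x_1* = 0.2·190/4 = 9.5, x_2* = 4.2938.
Utility at the optimum: U(9.5, 4.2938) = 3229.1254.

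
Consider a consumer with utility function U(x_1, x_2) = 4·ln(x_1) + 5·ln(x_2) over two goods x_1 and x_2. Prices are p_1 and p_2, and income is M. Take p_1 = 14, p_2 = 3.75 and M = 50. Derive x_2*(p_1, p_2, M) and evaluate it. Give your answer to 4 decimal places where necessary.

Tangency: MRS = (4/5)·x_2/x_1 = p_1/p_2.
Rearranging, p_2·x_2 = (5/4)·p_1·x_1. Substituting into the budget gives p_1·x_1·(1 + (5/4)) = M.
Demand: x_1*(p_1,p_2,M) = 4/9·M/p_1 and x_2* = 5/9·M/p_2.
At p_1=14, p_2=3.75, M=50: x_2* = 5/9·50/3.75 = 7.4074.

x_2* = 7.4074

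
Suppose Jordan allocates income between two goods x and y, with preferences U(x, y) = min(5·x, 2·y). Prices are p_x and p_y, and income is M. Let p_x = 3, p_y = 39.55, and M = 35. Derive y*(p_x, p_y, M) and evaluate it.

With perfect complements, no substitution: consume in ratio x:y = 2:5.
Budget: p_x·x + p_y·(5/2)·x = M, so (2·p_x + 5·p_y)·x = 2·M.
Demand: x*(p_x,p_y,M) = 2·M/(2·p_x + 5·p_y), y* = 5·M/(2·p_x + 5·p_y).
Here 2·3 + 5·39.55 = 203.75, giving y* = 0.8589.

y* = 0.8589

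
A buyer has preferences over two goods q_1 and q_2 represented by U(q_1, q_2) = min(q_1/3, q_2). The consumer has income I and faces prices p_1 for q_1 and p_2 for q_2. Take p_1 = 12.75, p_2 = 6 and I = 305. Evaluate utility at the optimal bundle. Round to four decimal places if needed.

V = 6.8927

With perfect complements, no substitution: consume in ratio q_1:q_2 = 3:1.
Budget: p_1·q_1 + p_2·(1/3)·q_1 = I, so (3·p_1 + p_2)·q_1 = 3·I.
Demand: q_1*(p_1,p_2,I) = 3·I/(3·p_1 + p_2), q_2* = I/(3·p_1 + p_2).
Here 3·12.75 + 6 = 44.25, giving q_1* = 20.678 and q_2* = 6.8927.
Utility at the optimum: U(20.678, 6.8927) = 6.8927.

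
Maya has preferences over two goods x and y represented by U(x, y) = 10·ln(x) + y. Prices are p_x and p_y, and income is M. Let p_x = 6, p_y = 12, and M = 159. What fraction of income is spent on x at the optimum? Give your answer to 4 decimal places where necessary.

share on x = 0.7547

Set MRS = p_x/p_y: (10/x)/1 = p_x/p_y.
So x*(p_x,p_y) = 10·p_y/p_x, independent of income; and y* = (M − 10·p_y)/p_y.
At the given prices: x* = 10·12/6 = 20, and y* = 3.25.
Expenditure on x: 6·20 = 120; share = 0.7547.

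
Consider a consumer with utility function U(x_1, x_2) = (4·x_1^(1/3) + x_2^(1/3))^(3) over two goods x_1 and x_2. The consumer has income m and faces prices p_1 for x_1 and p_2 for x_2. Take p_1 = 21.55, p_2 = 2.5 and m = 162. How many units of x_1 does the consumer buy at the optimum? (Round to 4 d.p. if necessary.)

Numerically x_2/x_1 = 3.163522, so x_1* = 162/(21.55 + 2.5·3.163522) = 5.4992.

x_1* = 5.4992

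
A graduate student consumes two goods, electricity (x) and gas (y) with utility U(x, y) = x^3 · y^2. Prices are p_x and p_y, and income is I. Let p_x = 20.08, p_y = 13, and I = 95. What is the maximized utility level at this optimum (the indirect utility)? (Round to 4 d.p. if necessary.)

Tangency: MRS = (3/2)·y/x = p_x/p_y.
So 3·p_y·y = 2·p_x·x; combined with the budget, a share 0.6 of income goes to x.
Demand: x*(p_x,p_y,I) = 0.6·I/p_x and y* = 0.4·I/p_y.
At p_x=20.08, p_y=13, I=95: x* = 0.6·95/20.08 = 2.8386, y* = 2.9231.
Utility at the optimum: U(2.8386, 2.9231) = 195.4402.

V = 195.4402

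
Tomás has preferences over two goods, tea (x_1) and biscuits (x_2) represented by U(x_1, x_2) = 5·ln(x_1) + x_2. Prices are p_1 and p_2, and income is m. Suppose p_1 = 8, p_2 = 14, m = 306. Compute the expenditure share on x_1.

Set MRS = p_1/p_2: (5/x_1)/1 = p_1/p_2.
So x_1*(p_1,p_2) = 5·p_2/p_1, independent of income; and x_2* = (m − 5·p_2)/p_2.
At the given prices: x_1* = 5·14/8 = 8.75, and x_2* = 16.8571.
Expenditure on x_1: 8·8.75 = 70; share = 0.2288.

share on x_1 = 0.2288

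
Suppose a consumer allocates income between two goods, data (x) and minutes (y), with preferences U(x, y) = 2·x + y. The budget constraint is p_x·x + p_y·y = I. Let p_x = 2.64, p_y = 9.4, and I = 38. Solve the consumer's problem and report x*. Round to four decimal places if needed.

Linear utility — the consumer picks whichever good has higher MU/price: 2/2.64 = 0.7576 vs 1/9.4 = 0.1064.
x gives more utility per dollar, so spend all income on x: x* = I/p_x, y* = 0.
Numerically: x* = 14.3939, y* = 0.

x* = 14.3939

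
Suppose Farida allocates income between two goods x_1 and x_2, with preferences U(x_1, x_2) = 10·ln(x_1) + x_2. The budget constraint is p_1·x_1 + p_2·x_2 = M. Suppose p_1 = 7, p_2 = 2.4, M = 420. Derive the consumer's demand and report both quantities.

Set MRS = p_1/p_2: (10/x_1)/1 = p_1/p_2.
So x_1*(p_1,p_2) = 10·p_2/p_1, independent of income; and x_2* = (M − 10·p_2)/p_2.
At the given prices: x_1* = 10·2.4/7 = 3.4286, and x_2* = 165.

x_1* = 3.4286, x_2* = 165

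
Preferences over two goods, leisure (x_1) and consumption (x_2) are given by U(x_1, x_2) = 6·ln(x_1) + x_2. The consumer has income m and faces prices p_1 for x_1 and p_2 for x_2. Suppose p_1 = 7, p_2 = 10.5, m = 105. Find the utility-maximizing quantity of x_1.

x_1* = 9

Set MRS = p_1/p_2: (6/x_1)/1 = p_1/p_2.
So x_1*(p_1,p_2) = 6·p_2/p_1, independent of income; and x_2* = (m − 6·p_2)/p_2.
At the given prices: x_1* = 6·10.5/7 = 9.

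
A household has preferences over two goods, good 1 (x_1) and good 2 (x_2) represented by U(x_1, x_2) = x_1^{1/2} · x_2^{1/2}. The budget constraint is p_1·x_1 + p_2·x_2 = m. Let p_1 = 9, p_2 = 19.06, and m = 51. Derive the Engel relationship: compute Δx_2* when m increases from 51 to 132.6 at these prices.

Δx_2* = 2.1406

The MRS is x_2/x_1. Set MRS = p_1/p_2.
So 0.5·p_2·x_2 = 0.5·p_1·x_1; combined with the budget, a share 0.5 of income goes to x_1.
Demand: x_1*(p_1,p_2,m) = 0.5·m/p_1 and x_2* = 0.5·m/p_2.
At p_1=9, p_2=19.06, m=51: x_2* = 0.5·51/19.06 = 1.3379.
At m' = 132.6: x_2* = 3.4785. Change: 3.4785 − 1.3379 = 2.1406.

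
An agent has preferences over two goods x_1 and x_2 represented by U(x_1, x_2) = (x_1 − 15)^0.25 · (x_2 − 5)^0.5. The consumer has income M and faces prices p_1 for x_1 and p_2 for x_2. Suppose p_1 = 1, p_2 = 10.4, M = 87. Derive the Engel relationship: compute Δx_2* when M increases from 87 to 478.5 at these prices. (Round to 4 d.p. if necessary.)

Δx_2* = 25.0962

Discretionary income = 87 − 15·1 − 5·10.4 = 20; x_2* = 5 + 2/3·20/10.4 = 6.2821.
At M' = 478.5: x_2* = 31.3782. Change: 31.3782 − 6.2821 = 25.0962.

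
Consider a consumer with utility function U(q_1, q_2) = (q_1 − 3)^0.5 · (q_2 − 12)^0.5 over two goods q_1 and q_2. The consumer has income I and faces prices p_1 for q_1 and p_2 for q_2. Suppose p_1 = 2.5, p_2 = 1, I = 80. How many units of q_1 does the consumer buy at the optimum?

This is Cobb-Douglas in (q_1−3, q_2−12): tangency gives 0.5·p_2·(q_2−12) = 0.5·p_1·(q_1−3).
Substituting into the budget: q_1* = 3 + 0.5·(I − 3·p_1 − 12·p_2)/p_1, and q_2* = 12 + 0.5·(…)/p_2.
Discretionary income = 80 − 3·2.5 − 12·1 = 60.5; q_1* = 3 + 0.5·60.5/2.5 = 15.1.

q_1* = 15.1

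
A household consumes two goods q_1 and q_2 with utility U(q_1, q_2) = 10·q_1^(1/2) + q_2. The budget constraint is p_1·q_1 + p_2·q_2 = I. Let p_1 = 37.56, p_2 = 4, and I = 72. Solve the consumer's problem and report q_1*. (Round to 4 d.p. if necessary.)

MU_q_1 = 5/√q_1, MU_q_2 = 1. Tangency: 5/√q_1 = p_1/p_2.
Solve: √q_1 = 5·p_2/p_1, so q_1*(p_1,p_2) = (5·p_2/p_1)², and q_2* = (I − p_1·q_1*)/p_2.
Plugging in: q_1* = (5·4/37.56)² = 0.2835.

q_1* = 0.2835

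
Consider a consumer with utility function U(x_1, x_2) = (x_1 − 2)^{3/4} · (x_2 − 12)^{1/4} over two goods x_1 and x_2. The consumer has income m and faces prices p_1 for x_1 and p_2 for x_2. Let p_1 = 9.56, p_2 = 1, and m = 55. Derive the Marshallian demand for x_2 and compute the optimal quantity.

Let x_1' = x_1−2, x_2' = x_2−12. MRS = 3·x_2'/x_1' = p_1/p_2.
Substituting into the budget: x_1* = 2 + 0.75·(m − 2·p_1 − 12·p_2)/p_1, and x_2* = 12 + 0.25·(…)/p_2.
Discretionary income = 55 − 2·9.56 − 12·1 = 23.88; x_2* = 12 + 0.25·23.88/1 = 17.97.

x_2* = 17.97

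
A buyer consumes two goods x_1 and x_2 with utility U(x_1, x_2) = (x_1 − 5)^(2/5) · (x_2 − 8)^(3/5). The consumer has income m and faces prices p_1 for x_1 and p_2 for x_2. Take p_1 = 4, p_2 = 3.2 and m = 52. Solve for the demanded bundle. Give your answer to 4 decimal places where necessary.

x_1* = 5.64, x_2* = 9.2

This is Cobb-Douglas in (x_1−5, x_2−8): tangency gives 0.4·p_2·(x_2−8) = 0.6·p_1·(x_1−5).
Substituting into the budget: x_1* = 5 + 0.4·(m − 5·p_1 − 8·p_2)/p_1, and x_2* = 8 + 0.6·(…)/p_2.
Discretionary income = 52 − 5·4 − 8·3.2 = 6.4; x_1* = 5 + 0.4·6.4/4 = 5.64; x_2* = 8 + 0.6·6.4/3.2 = 9.2.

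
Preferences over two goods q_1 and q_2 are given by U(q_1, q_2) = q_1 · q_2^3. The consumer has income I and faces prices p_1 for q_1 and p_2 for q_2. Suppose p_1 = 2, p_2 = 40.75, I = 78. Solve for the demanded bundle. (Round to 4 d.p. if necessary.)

Tangency: MRS = (1/3)·q_2/q_1 = p_1/p_2.
So p_2·q_2 = 3·p_1·q_1; combined with the budget, a share 0.25 of income goes to q_1.
Demand: q_1*(p_1,p_2,I) = 0.25·I/p_1 and q_2* = 0.75·I/p_2.
At p_1=2, p_2=40.75, I=78: q_1* = 0.25·78/2 = 9.75, q_2* = 1.4356.

q_1* = 9.75, q_2* = 1.4356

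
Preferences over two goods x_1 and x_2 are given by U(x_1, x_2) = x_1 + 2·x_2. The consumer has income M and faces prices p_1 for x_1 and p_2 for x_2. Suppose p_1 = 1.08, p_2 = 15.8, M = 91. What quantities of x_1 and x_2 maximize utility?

Linear utility — the consumer picks whichever good has higher MU/price: 1/1.08 = 0.9259 vs 2/15.8 = 0.1266.
x_1 gives more utility per dollar, so spend all income on x_1: x_1* = M/p_1, x_2* = 0.
Numerically: x_1* = 84.2593, x_2* = 0.

x_1* = 84.2593, x_2* = 0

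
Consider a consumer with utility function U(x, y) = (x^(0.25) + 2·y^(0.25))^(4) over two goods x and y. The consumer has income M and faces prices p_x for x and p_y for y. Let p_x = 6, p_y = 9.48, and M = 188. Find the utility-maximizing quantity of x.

x* = 9.9047

MU_x ∝ x^(-0.75), MU_y ∝ 2·y^(-0.75), so MRS = (1/2)·(y/x)^(0.75) = p_x/p_y.
Hence y/x = (2·p_x/p_y)^(1/(0.75)), i.e. raised to the 4/3 power.
With the ratio pinned down, the budget gives x* = M/(p_x + p_y·(y/x)) and y* = (y/x)·x*.
Numerically y/x = 1.369296, so x* = 188/(6 + 9.48·1.369296) = 9.9047.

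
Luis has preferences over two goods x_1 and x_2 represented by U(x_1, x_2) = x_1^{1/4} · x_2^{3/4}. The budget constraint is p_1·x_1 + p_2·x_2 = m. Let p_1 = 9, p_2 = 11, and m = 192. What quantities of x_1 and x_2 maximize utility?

Tangency: MRS = (1/3)·x_2/x_1 = p_1/p_2.
So 0.25·p_2·x_2 = 0.75·p_1·x_1; combined with the budget, a share 0.25 of income goes to x_1.
Demand: x_1*(p_1,p_2,m) = 0.25·m/p_1 and x_2* = 0.75·m/p_2.
At p_1=9, p_2=11, m=192: x_1* = 0.25·192/9 = 5.3333, x_2* = 13.0909.

x_1* = 5.3333, x_2* = 13.0909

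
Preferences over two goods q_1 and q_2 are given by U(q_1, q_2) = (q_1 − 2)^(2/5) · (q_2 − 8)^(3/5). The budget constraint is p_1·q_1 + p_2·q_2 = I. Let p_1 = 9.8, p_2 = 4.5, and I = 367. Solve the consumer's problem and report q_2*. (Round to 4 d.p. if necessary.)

MRS = (2/3)·(q_2−8)/(q_1−2). Tangency with p_1/p_2 gives q_2−8 = (3/2)·(p_1/p_2)·(q_1−2).
Substituting into the budget: q_1* = 2 + 0.4·(I − 2·p_1 − 8·p_2)/p_1, and q_2* = 8 + 0.6·(…)/p_2.
Discretionary income = 367 − 2·9.8 − 8·4.5 = 311.4; q_2* = 8 + 0.6·311.4/4.5 = 49.52.

q_2* = 49.52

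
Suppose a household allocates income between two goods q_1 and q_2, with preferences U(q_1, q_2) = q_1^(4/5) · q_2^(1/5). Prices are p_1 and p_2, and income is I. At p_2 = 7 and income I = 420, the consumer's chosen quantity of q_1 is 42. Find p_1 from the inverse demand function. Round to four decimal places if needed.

Tangency: MRS = 4·q_2/q_1 = p_1/p_2.
So 0.8·p_2·q_2 = 0.2·p_1·q_1; combined with the budget, a share 0.8 of income goes to q_1.
Demand: q_1*(p_1,p_2,I) = 0.8·I/p_1 and q_2* = 0.2·I/p_2.
Set q_1* = 42 in the demand function and solve for p_1: p_1 = 8.

p_1 = 8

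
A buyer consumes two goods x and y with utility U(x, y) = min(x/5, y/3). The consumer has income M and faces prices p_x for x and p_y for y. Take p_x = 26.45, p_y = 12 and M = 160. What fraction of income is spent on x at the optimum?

share on x = 0.786

With perfect complements, no substitution: consume in ratio x:y = 5:3.
Budget: p_x·x + p_y·(3/5)·x = M, so (5·p_x + 3·p_y)·x = 5·M.
Demand: x*(p_x,p_y,M) = 5·M/(5·p_x + 3·p_y), y* = 3·M/(5·p_x + 3·p_y).
Here 5·26.45 + 3·12 = 168.25, giving x* = 4.7548 and y* = 2.8529.
Expenditure on x: 26.45·4.7548 = 125.7652; share = 0.786.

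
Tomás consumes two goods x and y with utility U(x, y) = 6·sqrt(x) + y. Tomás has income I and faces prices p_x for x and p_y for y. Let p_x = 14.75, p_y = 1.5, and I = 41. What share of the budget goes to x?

Thus x* = (3·p_y/p_x)² — independent of I — with the rest of income spent on y.
Plugging in: x* = (3·1.5/14.75)² = 0.0931, y* = 26.4181.
Expenditure on x: 14.75·0.0931 = 1.3729; share = 0.0335.

share on x = 0.0335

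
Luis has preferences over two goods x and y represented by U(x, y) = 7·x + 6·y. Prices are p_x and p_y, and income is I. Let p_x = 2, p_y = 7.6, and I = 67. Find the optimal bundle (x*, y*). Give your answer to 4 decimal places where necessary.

x gives more utility per dollar, so spend all income on x: x* = I/p_x, y* = 0.
Numerically: x* = 33.5, y* = 0.

x* = 33.5, y* = 0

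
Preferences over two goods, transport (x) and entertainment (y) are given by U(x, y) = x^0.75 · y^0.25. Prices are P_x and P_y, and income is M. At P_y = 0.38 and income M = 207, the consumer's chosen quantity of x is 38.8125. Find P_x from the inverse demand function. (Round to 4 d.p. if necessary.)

P_x = 4

The MRS is 3·y/x. Set MRS = P_x/P_y.
Rearranging, P_y·y = (1/3)·P_x·x. Substituting into the budget gives P_x·x·(1 + (1/3)) = M.
Demand: x*(P_x,P_y,M) = 0.75·M/P_x and y* = 0.25·M/P_y.
Set x* = 38.8125 in the demand function and solve for P_x: P_x = 4.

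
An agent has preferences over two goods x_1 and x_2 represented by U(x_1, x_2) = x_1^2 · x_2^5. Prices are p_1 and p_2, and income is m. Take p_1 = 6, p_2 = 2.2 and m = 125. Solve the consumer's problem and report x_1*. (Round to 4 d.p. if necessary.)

At p_1=6, p_2=2.2, m=125: x_1* = 2/7·125/6 = 5.9524.

x_1* = 5.9524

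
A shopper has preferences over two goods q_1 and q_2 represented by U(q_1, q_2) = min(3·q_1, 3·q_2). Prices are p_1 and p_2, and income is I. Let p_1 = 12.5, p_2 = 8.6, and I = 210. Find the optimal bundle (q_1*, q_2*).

q_1* = 9.9526, q_2* = 9.9526

With perfect complements, no substitution: consume in ratio q_1:q_2 = 3:3.
Budget: p_1·q_1 + p_2·q_1 = I, so (3·p_1 + 3·p_2)·q_1 = 3·I.
Demand: q_1*(p_1,p_2,I) = 3·I/(3·p_1 + 3·p_2), q_2* = 3·I/(3·p_1 + 3·p_2).
Here 3·12.5 + 3·8.6 = 63.3, giving q_1* = 9.9526 and q_2* = 9.9526.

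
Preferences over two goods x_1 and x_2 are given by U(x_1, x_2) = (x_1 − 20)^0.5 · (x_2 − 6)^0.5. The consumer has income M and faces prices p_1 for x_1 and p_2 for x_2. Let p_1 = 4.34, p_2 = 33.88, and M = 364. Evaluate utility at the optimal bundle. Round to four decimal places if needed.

V = 3.048

MRS = (x_2−6)/(x_1−20). Tangency with p_1/p_2 gives x_2−6 = (p_1/p_2)·(x_1−20).
Substituting into the budget: x_1* = 20 + 0.5·(M − 20·p_1 − 6·p_2)/p_1, and x_2* = 6 + 0.5·(…)/p_2.
Discretionary income = 364 − 20·4.34 − 6·33.88 = 73.92; x_1* = 20 + 0.5·73.92/4.34 = 28.5161; x_2* = 6 + 0.5·73.92/33.88 = 7.0909.
Utility at the optimum: U(28.5161, 7.0909) = 3.048.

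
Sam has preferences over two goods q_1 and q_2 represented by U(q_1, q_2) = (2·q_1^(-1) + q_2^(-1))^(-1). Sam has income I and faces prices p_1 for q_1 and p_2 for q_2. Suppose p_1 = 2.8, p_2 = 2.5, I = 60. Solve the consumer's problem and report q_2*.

From the CES first-order condition, 2·(q_2/q_1)^(2) = p_1/p_2.
Solve for the ratio: q_2/q_1 = [(1/2)·p_1/p_2]^(0.5).
Substitute q_2 = (q_2/q_1)·q_1 into the budget: q_1* = I/(p_1 + p_2·(q_2/q_1)).
Numerically q_2/q_1 = 0.748331, so q_1* = 60/(2.8 + 2.5·0.748331) = 12.8457 and q_2* = 0.748331·12.8457 = 9.6128.

q_2* = 9.6128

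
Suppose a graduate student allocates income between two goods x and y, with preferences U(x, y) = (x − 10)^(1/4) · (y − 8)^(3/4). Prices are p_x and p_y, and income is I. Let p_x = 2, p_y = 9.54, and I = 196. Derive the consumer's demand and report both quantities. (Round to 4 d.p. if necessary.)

MRS = (1/3)·(y−8)/(x−10). Tangency with p_x/p_y gives y−8 = 3·(p_x/p_y)·(x−10).
Substituting into the budget: x* = 10 + 0.25·(I − 10·p_x − 8·p_y)/p_x, and y* = 8 + 0.75·(…)/p_y.
Discretionary income = 196 − 10·2 − 8·9.54 = 99.68; x* = 10 + 0.25·99.68/2 = 22.46; y* = 8 + 0.75·99.68/9.54 = 15.8365.

x* = 22.46, y* = 15.8365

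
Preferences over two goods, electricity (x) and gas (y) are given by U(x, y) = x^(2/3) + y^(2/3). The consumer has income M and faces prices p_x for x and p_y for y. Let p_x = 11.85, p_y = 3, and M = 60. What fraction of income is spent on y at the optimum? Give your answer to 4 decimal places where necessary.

With the ratio pinned down, the budget gives x* = M/(p_x + p_y·(y/x)) and y* = (y/x)·x*.
Numerically y/x = 61.629875, so x* = 60/(11.85 + 3·61.629875) = 0.305 and y* = 61.629875·0.305 = 18.7954.
Expenditure on y: 3·18.7954 = 56.3861; share = 0.9398.

share on y = 0.9398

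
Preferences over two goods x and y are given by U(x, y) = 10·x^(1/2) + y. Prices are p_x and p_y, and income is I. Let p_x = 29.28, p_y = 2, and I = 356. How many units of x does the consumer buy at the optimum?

MU_x = 5/√x, MU_y = 1. Tangency: 5/√x = p_x/p_y.
Thus x* = (5·p_y/p_x)² — independent of I — with the rest of income spent on y.
Plugging in: x* = (5·2/29.28)² = 0.1166.

x* = 0.1166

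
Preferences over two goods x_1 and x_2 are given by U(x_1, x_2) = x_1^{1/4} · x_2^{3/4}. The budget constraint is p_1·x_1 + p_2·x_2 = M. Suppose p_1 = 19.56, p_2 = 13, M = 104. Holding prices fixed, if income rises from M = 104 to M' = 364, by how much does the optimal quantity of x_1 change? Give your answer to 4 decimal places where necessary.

Δx_1* = 3.3231

Tangency: MRS = (1/3)·x_2/x_1 = p_1/p_2.
Rearranging, p_2·x_2 = 3·p_1·x_1. Substituting into the budget gives p_1·x_1·(1 + 3) = M.
Demand: x_1*(p_1,p_2,M) = 0.25·M/p_1 and x_2* = 0.75·M/p_2.
At p_1=19.56, p_2=13, M=104: x_1* = 0.25·104/19.56 = 1.3292.
At M' = 364: x_1* = 4.6524. Change: 4.6524 − 1.3292 = 3.3231.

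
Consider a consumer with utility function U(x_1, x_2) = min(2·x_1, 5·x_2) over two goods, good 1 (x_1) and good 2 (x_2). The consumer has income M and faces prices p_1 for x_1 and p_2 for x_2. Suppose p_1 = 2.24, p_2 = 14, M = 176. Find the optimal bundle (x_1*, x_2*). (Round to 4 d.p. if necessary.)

x_1* = 22.449, x_2* = 8.9796

Leontief preferences: the optimum is at the kink where x_1/5 = x_2/2, i.e. x_2 = (2/5)·x_1.
Budget: p_1·x_1 + p_2·(2/5)·x_1 = M, so (5·p_1 + 2·p_2)·x_1 = 5·M.
Demand: x_1*(p_1,p_2,M) = 5·M/(5·p_1 + 2·p_2), x_2* = 2·M/(5·p_1 + 2·p_2).
Here 5·2.24 + 2·14 = 39.2, giving x_1* = 22.449 and x_2* = 8.9796.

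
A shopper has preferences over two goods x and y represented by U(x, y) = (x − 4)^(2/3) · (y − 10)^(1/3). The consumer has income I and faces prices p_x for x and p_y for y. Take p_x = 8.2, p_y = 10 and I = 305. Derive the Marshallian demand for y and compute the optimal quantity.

y* = 15.74

This is Cobb-Douglas in (x−4, y−10): tangency gives 2/3·p_y·(y−10) = 1/3·p_x·(x−4).
Substituting into the budget: x* = 4 + 2/3·(I − 4·p_x − 10·p_y)/p_x, and y* = 10 + 1/3·(…)/p_y.
Discretionary income = 305 − 4·8.2 − 10·10 = 172.2; y* = 10 + 1/3·172.2/10 = 15.74.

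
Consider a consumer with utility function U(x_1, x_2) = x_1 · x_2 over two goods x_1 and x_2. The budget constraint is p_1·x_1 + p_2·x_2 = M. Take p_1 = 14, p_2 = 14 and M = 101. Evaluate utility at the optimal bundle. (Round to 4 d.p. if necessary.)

The MRS is x_2/x_1. Set MRS = p_1/p_2.
So p_2·x_2 = p_1·x_1; combined with the budget, a share 0.5 of income goes to x_1.
Demand: x_1*(p_1,p_2,M) = 0.5·M/p_1 and x_2* = 0.5·M/p_2.
At p_1=14, p_2=14, M=101: x_1* = 0.5·101/14 = 3.6071, x_2* = 3.6071.
Utility at the optimum: U(3.6071, 3.6071) = 13.0115.

V = 13.0115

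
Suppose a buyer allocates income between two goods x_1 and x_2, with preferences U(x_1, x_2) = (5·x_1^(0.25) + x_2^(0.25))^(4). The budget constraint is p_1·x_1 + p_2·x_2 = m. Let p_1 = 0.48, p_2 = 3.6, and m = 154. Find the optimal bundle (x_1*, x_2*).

x_1* = 302.7438, x_2* = 2.4119

MRS = MU_x_1/MU_x_2 = 5·(x_2/x_1)^(0.75). Set equal to p_1/p_2.
Solve for the ratio: x_2/x_1 = [(1/5)·p_1/p_2]^(4/3).
Substitute x_2 = (x_2/x_1)·x_1 into the budget: x_1* = m/(p_1 + p_2·(x_2/x_1)).
Numerically x_2/x_1 = 0.007967, so x_1* = 154/(0.48 + 3.6·0.007967) = 302.7438 and x_2* = 0.007967·302.7438 = 2.4119.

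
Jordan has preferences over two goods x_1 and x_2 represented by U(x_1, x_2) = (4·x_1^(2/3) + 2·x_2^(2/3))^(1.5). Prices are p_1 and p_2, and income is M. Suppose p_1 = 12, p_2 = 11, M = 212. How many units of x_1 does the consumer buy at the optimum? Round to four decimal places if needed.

x_1* = 15.3789

Numerically x_2/x_1 = 0.162284, so x_1* = 212/(12 + 11·0.162284) = 15.3789.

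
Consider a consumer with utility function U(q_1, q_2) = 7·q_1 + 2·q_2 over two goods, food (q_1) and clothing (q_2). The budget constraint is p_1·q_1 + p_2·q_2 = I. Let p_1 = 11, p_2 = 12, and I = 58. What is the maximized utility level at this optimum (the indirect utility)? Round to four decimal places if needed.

Perfect substitutes: compare marginal utility per dollar. 7/p_1 vs 2/p_2 → 0.6364 vs 0.1667.
q_1 gives more utility per dollar, so spend all income on q_1: q_1* = I/p_1, q_2* = 0.
Numerically: q_1* = 5.2727, q_2* = 0.
Utility at the optimum: U(5.2727, 0) = 36.9091.

V = 36.9091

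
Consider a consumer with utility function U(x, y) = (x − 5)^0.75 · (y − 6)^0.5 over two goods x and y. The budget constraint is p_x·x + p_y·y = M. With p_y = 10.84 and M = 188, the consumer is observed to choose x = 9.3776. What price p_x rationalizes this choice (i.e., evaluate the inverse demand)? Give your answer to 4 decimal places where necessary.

This is Cobb-Douglas in (x−5, y−6): tangency gives 0.75·p_y·(y−6) = 0.5·p_x·(x−5).
Substituting into the budget: x* = 5 + 0.6·(M − 5·p_x − 6·p_y)/p_x, and y* = 6 + 0.4·(…)/p_y.
Set x* = 9.3776 in the demand function and solve for p_x: p_x = 10.

p_x = 10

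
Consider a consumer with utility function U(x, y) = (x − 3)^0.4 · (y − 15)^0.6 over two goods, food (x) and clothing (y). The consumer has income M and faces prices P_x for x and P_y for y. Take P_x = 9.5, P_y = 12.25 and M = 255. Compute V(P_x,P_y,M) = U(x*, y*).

V = 1.971

MRS = (2/3)·(y−15)/(x−3). Tangency with P_x/P_y gives y−15 = (3/2)·(P_x/P_y)·(x−3).
After buying the subsistence bundle (3, 15), a share 0.4 of the remaining income goes to x: x* = 3 + 0.4·(M − 3P_x − 15P_y)/P_x.
Discretionary income = 255 − 3·9.5 − 15·12.25 = 42.75; x* = 3 + 0.4·42.75/9.5 = 4.8; y* = 15 + 0.6·42.75/12.25 = 17.0939.
Utility at the optimum: U(4.8, 17.0939) = 1.971.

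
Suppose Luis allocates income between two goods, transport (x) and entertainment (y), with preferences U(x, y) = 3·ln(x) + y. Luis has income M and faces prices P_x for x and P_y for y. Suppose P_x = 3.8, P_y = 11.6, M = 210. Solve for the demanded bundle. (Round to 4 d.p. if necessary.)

At the given prices: x* = 3·11.6/3.8 = 9.1579, and y* = 15.1034.

x* = 9.1579, y* = 15.1034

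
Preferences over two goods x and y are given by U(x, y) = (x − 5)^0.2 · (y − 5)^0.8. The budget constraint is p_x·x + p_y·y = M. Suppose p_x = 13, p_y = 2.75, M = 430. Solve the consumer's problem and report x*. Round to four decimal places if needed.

This is Cobb-Douglas in (x−5, y−5): tangency gives 0.2·p_y·(y−5) = 0.8·p_x·(x−5).
After buying the subsistence bundle (5, 5), a share 0.2 of the remaining income goes to x: x* = 5 + 0.2·(M − 5p_x − 5p_y)/p_x.
Discretionary income = 430 − 5·13 − 5·2.75 = 351.25; x* = 5 + 0.2·351.25/13 = 10.4038.

x* = 10.4038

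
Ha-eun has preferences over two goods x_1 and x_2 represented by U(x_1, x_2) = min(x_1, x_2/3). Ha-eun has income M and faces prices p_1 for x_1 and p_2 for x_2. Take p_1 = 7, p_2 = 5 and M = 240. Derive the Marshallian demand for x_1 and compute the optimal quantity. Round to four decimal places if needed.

Leontief preferences: the optimum is at the kink where x_1/1 = x_2/3, i.e. x_2 = 3·x_1.
Budget: p_1·x_1 + p_2·3·x_1 = M, so (p_1 + 3·p_2)·x_1 = M.
Demand: x_1*(p_1,p_2,M) = M/(p_1 + 3·p_2), x_2* = 3·M/(p_1 + 3·p_2).
Here 7 + 3·5 = 22, giving x_1* = 10.9091.

x_1* = 10.9091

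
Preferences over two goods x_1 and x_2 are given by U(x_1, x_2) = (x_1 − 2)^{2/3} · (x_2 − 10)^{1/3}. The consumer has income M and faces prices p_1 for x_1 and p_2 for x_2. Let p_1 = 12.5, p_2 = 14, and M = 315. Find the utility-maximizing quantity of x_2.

x_2* = 13.5714

This is Cobb-Douglas in (x_1−2, x_2−10): tangency gives 2/3·p_2·(x_2−10) = 1/3·p_1·(x_1−2).
After buying the subsistence bundle (2, 10), a share 2/3 of the remaining income goes to x_1: x_1* = 2 + 2/3·(M − 2p_1 − 10p_2)/p_1.
Discretionary income = 315 − 2·12.5 − 10·14 = 150; x_2* = 10 + 1/3·150/14 = 13.5714.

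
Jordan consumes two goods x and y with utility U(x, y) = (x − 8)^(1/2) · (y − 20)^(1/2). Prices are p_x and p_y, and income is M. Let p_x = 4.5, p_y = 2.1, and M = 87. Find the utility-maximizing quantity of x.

x* = 9

This is Cobb-Douglas in (x−8, y−20): tangency gives 0.5·p_y·(y−20) = 0.5·p_x·(x−8).
After buying the subsistence bundle (8, 20), a share 0.5 of the remaining income goes to x: x* = 8 + 0.5·(M − 8p_x − 20p_y)/p_x.
Discretionary income = 87 − 8·4.5 − 20·2.1 = 9; x* = 8 + 0.5·9/4.5 = 9.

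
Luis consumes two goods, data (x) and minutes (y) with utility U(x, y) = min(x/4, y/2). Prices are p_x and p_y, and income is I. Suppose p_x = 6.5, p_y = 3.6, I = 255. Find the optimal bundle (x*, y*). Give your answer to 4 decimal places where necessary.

x* = 30.7229, y* = 15.3614

Leontief preferences: the optimum is at the kink where x/4 = y/2, i.e. y = (1/2)·x.
Budget: p_x·x + p_y·(1/2)·x = I, so (4·p_x + 2·p_y)·x = 4·I.
Demand: x*(p_x,p_y,I) = 4·I/(4·p_x + 2·p_y), y* = 2·I/(4·p_x + 2·p_y).
Here 4·6.5 + 2·3.6 = 33.2, giving x* = 30.7229 and y* = 15.3614.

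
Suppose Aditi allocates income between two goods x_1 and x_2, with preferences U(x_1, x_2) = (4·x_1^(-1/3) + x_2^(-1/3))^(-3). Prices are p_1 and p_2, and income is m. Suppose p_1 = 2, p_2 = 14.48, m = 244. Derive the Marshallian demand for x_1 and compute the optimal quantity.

With the ratio pinned down, the budget gives x_1* = m/(p_1 + p_2·(x_2/x_1)) and x_2* = (x_2/x_1)·x_1*.
Numerically x_2/x_1 = 0.080103, so x_1* = 244/(2 + 14.48·0.080103) = 77.2177.

x_1* = 77.2177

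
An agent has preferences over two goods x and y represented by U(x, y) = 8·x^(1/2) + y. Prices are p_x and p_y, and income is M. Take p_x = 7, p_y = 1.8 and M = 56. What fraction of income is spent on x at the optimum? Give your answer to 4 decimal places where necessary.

Thus x* = (4·p_y/p_x)² — independent of M — with the rest of income spent on y.
Plugging in: x* = (4·1.8/7)² = 1.058, y* = 26.9968.
Expenditure on x: 7·1.058 = 7.4057; share = 0.1322.

share on x = 0.1322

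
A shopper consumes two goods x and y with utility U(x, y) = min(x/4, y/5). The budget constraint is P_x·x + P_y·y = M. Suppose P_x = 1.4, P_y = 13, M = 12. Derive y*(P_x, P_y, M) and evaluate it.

y* = 0.8499

Leontief preferences: the optimum is at the kink where x/4 = y/5, i.e. y = (5/4)·x.
Budget: P_x·x + P_y·(5/4)·x = M, so (4·P_x + 5·P_y)·x = 4·M.
Demand: x*(P_x,P_y,M) = 4·M/(4·P_x + 5·P_y), y* = 5·M/(4·P_x + 5·P_y).
Here 4·1.4 + 5·13 = 70.6, giving y* = 0.8499.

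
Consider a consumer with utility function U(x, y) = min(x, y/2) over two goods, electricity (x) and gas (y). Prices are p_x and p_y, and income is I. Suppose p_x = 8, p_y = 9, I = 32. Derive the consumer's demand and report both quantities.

x* = 1.2308, y* = 2.4615

Leontief preferences: the optimum is at the kink where x/1 = y/2, i.e. y = 2·x.
Budget: p_x·x + p_y·2·x = I, so (p_x + 2·p_y)·x = I.
Demand: x*(p_x,p_y,I) = I/(p_x + 2·p_y), y* = 2·I/(p_x + 2·p_y).
Here 8 + 2·9 = 26, giving x* = 1.2308 and y* = 2.4615.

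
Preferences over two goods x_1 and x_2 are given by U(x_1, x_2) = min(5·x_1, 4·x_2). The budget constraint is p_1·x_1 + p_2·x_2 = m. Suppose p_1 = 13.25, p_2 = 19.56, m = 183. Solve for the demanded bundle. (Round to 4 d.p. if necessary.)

Leontief preferences: the optimum is at the kink where x_1/4 = x_2/5, i.e. x_2 = (5/4)·x_1.
Budget: p_1·x_1 + p_2·(5/4)·x_1 = m, so (4·p_1 + 5·p_2)·x_1 = 4·m.
Demand: x_1*(p_1,p_2,m) = 4·m/(4·p_1 + 5·p_2), x_2* = 5·m/(4·p_1 + 5·p_2).
Here 4·13.25 + 5·19.56 = 150.8, giving x_1* = 4.8541 and x_2* = 6.0676.

x_1* = 4.8541, x_2* = 6.0676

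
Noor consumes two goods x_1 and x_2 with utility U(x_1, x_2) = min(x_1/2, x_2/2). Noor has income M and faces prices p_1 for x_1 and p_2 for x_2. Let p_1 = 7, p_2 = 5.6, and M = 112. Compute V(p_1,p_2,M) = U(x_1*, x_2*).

Here 2·7 + 2·5.6 = 25.2, giving x_1* = 8.8889 and x_2* = 8.8889.
Utility at the optimum: U(8.8889, 8.8889) = 4.4444.

V = 4.4444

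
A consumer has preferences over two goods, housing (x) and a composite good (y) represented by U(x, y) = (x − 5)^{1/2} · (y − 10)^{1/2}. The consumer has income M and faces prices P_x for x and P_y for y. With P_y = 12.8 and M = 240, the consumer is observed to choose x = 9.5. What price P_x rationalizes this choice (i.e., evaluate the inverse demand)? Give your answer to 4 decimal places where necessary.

P_x = 8

MRS = (y−10)/(x−5). Tangency with P_x/P_y gives y−10 = (P_x/P_y)·(x−5).
After buying the subsistence bundle (5, 10), a share 0.5 of the remaining income goes to x: x* = 5 + 0.5·(M − 5P_x − 10P_y)/P_x.
Set x* = 9.5 in the demand function and solve for P_x: P_x = 8.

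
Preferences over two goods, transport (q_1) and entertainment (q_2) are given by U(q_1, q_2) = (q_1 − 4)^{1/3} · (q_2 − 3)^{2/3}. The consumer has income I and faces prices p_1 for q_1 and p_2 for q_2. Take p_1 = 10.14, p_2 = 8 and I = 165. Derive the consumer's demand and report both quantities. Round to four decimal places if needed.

q_1* = 7.3018, q_2* = 11.37

Discretionary income = 165 − 4·10.14 − 3·8 = 100.44; q_1* = 4 + 1/3·100.44/10.14 = 7.3018; q_2* = 3 + 2/3·100.44/8 = 11.37.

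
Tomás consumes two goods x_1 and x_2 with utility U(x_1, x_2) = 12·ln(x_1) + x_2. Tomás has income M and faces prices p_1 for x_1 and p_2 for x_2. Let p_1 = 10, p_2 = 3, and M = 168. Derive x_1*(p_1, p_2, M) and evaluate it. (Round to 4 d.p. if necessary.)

MU_x_1 = 12/x_1, MU_x_2 = 1. Tangency: 12/x_1 = p_1/p_2.
So x_1*(p_1,p_2) = 12·p_2/p_1, independent of income; and x_2* = (M − 12·p_2)/p_2.
At the given prices: x_1* = 12·3/10 = 3.6.

x_1* = 3.6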